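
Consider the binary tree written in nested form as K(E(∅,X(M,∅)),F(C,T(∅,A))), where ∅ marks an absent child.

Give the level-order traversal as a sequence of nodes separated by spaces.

K E F X C T M A

Level-order visits nodes level by level from the root, left to right within each level.
Level 0: K
Level 1: E, F
Level 2: X, C, T
Level 3: M, A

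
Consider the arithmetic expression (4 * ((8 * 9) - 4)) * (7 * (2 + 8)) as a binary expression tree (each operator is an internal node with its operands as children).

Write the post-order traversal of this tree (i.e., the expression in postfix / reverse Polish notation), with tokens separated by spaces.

Post-order on an expression tree gives postfix notation: for each operator, emit left operand, right operand, then the operator.

4 8 9 * 4 - * 7 2 8 + * *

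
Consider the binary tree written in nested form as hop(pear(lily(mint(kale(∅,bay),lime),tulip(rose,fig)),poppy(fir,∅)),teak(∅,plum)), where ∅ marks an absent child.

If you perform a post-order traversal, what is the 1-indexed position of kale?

Post-order visits the left subtree, then the right subtree, then the node.
At hop: go left to pear.
  At pear: go left to lily.
    At lily: go left to mint.
      At mint: go left to kale.
        At kale: no left child.
        At kale: go right to bay.
          bay is a leaf — visit bay.
        Visit kale.
      At mint: go right to lime.
        lime is a leaf — visit lime.
      Visit mint.
    At lily: go right to tulip.
      At tulip: go left to rose.
        rose is a leaf — visit rose.
      At tulip: go right to fig.
        fig is a leaf — visit fig.
      Visit tulip.
    Visit lily.
  At pear: go right to poppy.
    At poppy: go left to fir.
      fir is a leaf — visit fir.
    At poppy: no right child.
    Visit poppy.
  Visit pear.
At hop: go right to teak.
  At teak: no left child.
  At teak: go right to plum.
    plum is a leaf — visit plum.
  Visit teak.
Visit hop.
Full post-order sequence: bay, kale, lime, mint, rose, fig, tulip, lily, fir, poppy, pear, plum, teak, hop.

2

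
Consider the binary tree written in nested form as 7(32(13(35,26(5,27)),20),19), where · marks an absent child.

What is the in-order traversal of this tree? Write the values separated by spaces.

35 13 5 26 27 32 20 7 19

In-order visits the left subtree, then the node, then the right subtree.
At 7: go left to 32.
  At 32: go left to 13.
    At 13: go left to 35.
      35 is a leaf — visit 35.
    Visit 13.
    At 13: go right to 26.
      At 26: go left to 5.
        5 is a leaf — visit 5.
      Visit 26.
      At 26: go right to 27.
        27 is a leaf — visit 27.
  Visit 32.
  At 32: go right to 20.
    20 is a leaf — visit 20.
Visit 7.
At 7: go right to 19.
  19 is a leaf — visit 19.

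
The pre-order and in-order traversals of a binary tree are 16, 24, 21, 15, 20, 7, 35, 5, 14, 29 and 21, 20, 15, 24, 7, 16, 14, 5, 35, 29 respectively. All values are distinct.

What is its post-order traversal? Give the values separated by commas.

20, 15, 21, 7, 24, 14, 5, 29, 35, 16

The first element of pre-order is the root; it splits in-order into left and right subtrees.
Root 16: left subtree has 5 nodes {21, 20, 15, 24, 7}, right has 4 {14, 5, 35, 29}.
  Root 24: left subtree has 3 nodes {21, 20, 15}, right has 1 {7}.
    Root 21: left subtree has 0 nodes { }, right has 2 {20, 15}.
      Root 15: left subtree has 1 node {20}, right has 0 { }.
  Root 35: left subtree has 2 nodes {14, 5}, right has 1 {29}.
    Root 5: left subtree has 1 node {14}, right has 0 { }.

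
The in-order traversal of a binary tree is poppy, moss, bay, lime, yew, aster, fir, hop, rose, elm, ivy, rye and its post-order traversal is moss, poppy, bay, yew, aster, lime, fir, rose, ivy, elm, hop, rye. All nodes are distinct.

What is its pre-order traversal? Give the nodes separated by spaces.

rye hop fir lime bay poppy moss aster yew elm rose ivy

The last element of post-order is the root; it splits in-order into left and right subtrees.
Root rye: left subtree has 11 nodes {poppy, moss, bay, lime, yew, aster, fir, hop, rose, elm, ivy}, right has 0 { }.
  Root hop: left subtree has 7 nodes {poppy, moss, bay, lime, yew, aster, fir}, right has 3 {rose, elm, ivy}.
    Root fir: left subtree has 6 nodes {poppy, moss, bay, lime, yew, aster}, right has 0 { }.
      Root lime: left subtree has 3 nodes {poppy, moss, bay}, right has 2 {yew, aster}.
        Root bay: left subtree has 2 nodes {poppy, moss}, right has 0 { }.
          Root poppy: left subtree has 0 nodes { }, right has 1 {moss}.
        Root aster: left subtree has 1 node {yew}, right has 0 { }.
    Root elm: left subtree has 1 node {rose}, right has 1 {ivy}.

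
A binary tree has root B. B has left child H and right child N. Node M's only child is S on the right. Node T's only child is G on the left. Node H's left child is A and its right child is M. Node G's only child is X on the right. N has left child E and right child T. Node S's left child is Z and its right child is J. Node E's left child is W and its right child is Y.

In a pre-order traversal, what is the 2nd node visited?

Pre-order visits the node, then its left subtree, then its right subtree.
Visit B.
At B: go left to H.
  Visit H.
  At H: go left to A.
    A is a leaf — visit A.
  At H: go right to M.
    Visit M.
    At M: no left child.
    At M: go right to S.
      Visit S.
      At S: go left to Z.
        Z is a leaf — visit Z.
      At S: go right to J.
        J is a leaf — visit J.
At B: go right to N.
  Visit N.
  At N: go left to E.
    Visit E.
    At E: go left to W.
      W is a leaf — visit W.
    At E: go right to Y.
      Y is a leaf — visit Y.
  At N: go right to T.
    Visit T.
    At T: go left to G.
      Visit G.
      At G: no left child.
      At G: go right to X.
        X is a leaf — visit X.
    At T: no right child.
Full pre-order sequence: B, H, A, M, S, Z, J, N, E, W, Y, T, G, X.

H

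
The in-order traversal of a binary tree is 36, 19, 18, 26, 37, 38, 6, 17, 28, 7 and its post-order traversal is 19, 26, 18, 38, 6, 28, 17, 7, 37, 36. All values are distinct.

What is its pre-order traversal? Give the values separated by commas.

The last element of post-order is the root; it splits in-order into left and right subtrees.
Root 36: left subtree has 0 nodes { }, right has 9 {19, 18, 26, 37, 38, 6, 17, 28, 7}.
  Root 37: left subtree has 3 nodes {19, 18, 26}, right has 5 {38, 6, 17, 28, 7}.
    Root 18: left subtree has 1 node {19}, right has 1 {26}.
    Root 7: left subtree has 4 nodes {38, 6, 17, 28}, right has 0 { }.
      Root 17: left subtree has 2 nodes {38, 6}, right has 1 {28}.
        Root 6: left subtree has 1 node {38}, right has 0 { }.

36, 37, 18, 19, 26, 7, 17, 6, 38, 28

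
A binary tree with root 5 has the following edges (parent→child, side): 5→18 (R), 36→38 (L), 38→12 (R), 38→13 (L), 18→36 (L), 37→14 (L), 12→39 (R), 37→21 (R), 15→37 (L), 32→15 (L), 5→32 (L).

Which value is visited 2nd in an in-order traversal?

37

In-order visits the left subtree, then the node, then the right subtree.
At 5: go left to 32.
  At 32: go left to 15.
    At 15: go left to 37.
      At 37: go left to 14.
        14 is a leaf — visit 14.
      Visit 37.
      At 37: go right to 21.
        21 is a leaf — visit 21.
    Visit 15.
    At 15: no right child.
  Visit 32.
  At 32: no right child.
Visit 5.
At 5: go right to 18.
  At 18: go left to 36.
    At 36: go left to 38.
      At 38: go left to 13.
        13 is a leaf — visit 13.
      Visit 38.
      At 38: go right to 12.
        At 12: no left child.
        Visit 12.
        At 12: go right to 39.
          39 is a leaf — visit 39.
    Visit 36.
    At 36: no right child.
  Visit 18.
  At 18: no right child.
Full in-order sequence: 14, 37, 21, 15, 32, 5, 13, 38, 12, 39, 36, 18.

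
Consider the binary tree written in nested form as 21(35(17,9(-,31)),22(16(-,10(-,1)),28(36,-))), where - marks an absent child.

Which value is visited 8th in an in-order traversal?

In-order visits the left subtree, then the node, then the right subtree.
At 21: go left to 35.
  At 35: go left to 17.
    17 is a leaf — visit 17.
  Visit 35.
  At 35: go right to 9.
    At 9: no left child.
    Visit 9.
    At 9: go right to 31.
      31 is a leaf — visit 31.
Visit 21.
At 21: go right to 22.
  At 22: go left to 16.
    At 16: no left child.
    Visit 16.
    At 16: go right to 10.
      At 10: no left child.
      Visit 10.
      At 10: go right to 1.
        1 is a leaf — visit 1.
  Visit 22.
  At 22: go right to 28.
    At 28: go left to 36.
      36 is a leaf — visit 36.
    Visit 28.
    At 28: no right child.
Full in-order sequence: 17, 35, 9, 31, 21, 16, 10, 1, 22, 36, 28.

1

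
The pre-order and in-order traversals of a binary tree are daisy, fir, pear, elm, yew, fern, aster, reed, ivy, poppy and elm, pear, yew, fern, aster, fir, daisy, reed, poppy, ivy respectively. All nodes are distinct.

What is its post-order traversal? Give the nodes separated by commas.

The first element of pre-order is the root; it splits in-order into left and right subtrees.
Root daisy: left subtree has 6 nodes {elm, pear, yew, fern, aster, fir}, right has 3 {reed, poppy, ivy}.
  Root fir: left subtree has 5 nodes {elm, pear, yew, fern, aster}, right has 0 { }.
    Root pear: left subtree has 1 node {elm}, right has 3 {yew, fern, aster}.
      Root yew: left subtree has 0 nodes { }, right has 2 {fern, aster}.
        Root fern: left subtree has 0 nodes { }, right has 1 {aster}.
  Root reed: left subtree has 0 nodes { }, right has 2 {poppy, ivy}.
    Root ivy: left subtree has 1 node {poppy}, right has 0 { }.

elm, aster, fern, yew, pear, fir, poppy, ivy, reed, daisy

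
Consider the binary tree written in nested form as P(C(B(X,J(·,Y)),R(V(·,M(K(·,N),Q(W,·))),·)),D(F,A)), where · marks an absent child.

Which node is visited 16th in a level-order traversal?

W

Level-order visits nodes level by level from the root, left to right within each level.
Level 0: P
Level 1: C, D
Level 2: B, R, F, A
Level 3: X, J, V
Level 4: Y, M
Level 5: K, Q
Level 6: N, W
Full level-order sequence: P, C, D, B, R, F, A, X, J, V, Y, M, K, Q, N, W.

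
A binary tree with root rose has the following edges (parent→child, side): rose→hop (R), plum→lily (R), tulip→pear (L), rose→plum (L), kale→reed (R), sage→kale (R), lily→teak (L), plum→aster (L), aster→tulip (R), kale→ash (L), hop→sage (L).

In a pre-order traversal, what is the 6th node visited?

Pre-order visits the node, then its left subtree, then its right subtree.
Visit rose.
At rose: go left to plum.
  Visit plum.
  At plum: go left to aster.
    Visit aster.
    At aster: no left child.
    At aster: go right to tulip.
      Visit tulip.
      At tulip: go left to pear.
        pear is a leaf — visit pear.
      At tulip: no right child.
  At plum: go right to lily.
    Visit lily.
    At lily: go left to teak.
      teak is a leaf — visit teak.
    At lily: no right child.
At rose: go right to hop.
  Visit hop.
  At hop: go left to sage.
    Visit sage.
    At sage: no left child.
    At sage: go right to kale.
      Visit kale.
      At kale: go left to ash.
        ash is a leaf — visit ash.
      At kale: go right to reed.
        reed is a leaf — visit reed.
  At hop: no right child.
Full pre-order sequence: rose, plum, aster, tulip, pear, lily, teak, hop, sage, kale, ash, reed.

lily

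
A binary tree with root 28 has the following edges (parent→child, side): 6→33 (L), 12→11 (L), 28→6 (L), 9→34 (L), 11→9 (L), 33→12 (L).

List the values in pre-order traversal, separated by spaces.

Pre-order visits the node, then its left subtree, then its right subtree.
Visit 28.
At 28: go left to 6.
  Visit 6.
  At 6: go left to 33.
    Visit 33.
    At 33: go left to 12.
      Visit 12.
      At 12: go left to 11.
        Visit 11.
        At 11: go left to 9.
          Visit 9.
          At 9: go left to 34.
            34 is a leaf — visit 34.
          At 9: no right child.
        At 11: no right child.
      At 12: no right child.
    At 33: no right child.
  At 6: no right child.
At 28: no right child.

28 6 33 12 11 9 34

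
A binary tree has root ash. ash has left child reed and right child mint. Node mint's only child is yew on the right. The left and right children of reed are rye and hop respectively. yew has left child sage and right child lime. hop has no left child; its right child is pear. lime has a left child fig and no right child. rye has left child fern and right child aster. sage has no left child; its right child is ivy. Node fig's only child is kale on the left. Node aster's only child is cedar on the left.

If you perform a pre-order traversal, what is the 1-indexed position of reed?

2

Pre-order visits the node, then its left subtree, then its right subtree.
Visit ash.
At ash: go left to reed.
  Visit reed.
  At reed: go left to rye.
    Visit rye.
    At rye: go left to fern.
      fern is a leaf — visit fern.
    At rye: go right to aster.
      Visit aster.
      At aster: go left to cedar.
        cedar is a leaf — visit cedar.
      At aster: no right child.
  At reed: go right to hop.
    Visit hop.
    At hop: no left child.
    At hop: go right to pear.
      pear is a leaf — visit pear.
At ash: go right to mint.
  Visit mint.
  At mint: no left child.
  At mint: go right to yew.
    Visit yew.
    At yew: go left to sage.
      Visit sage.
      At sage: no left child.
      At sage: go right to ivy.
        ivy is a leaf — visit ivy.
    At yew: go right to lime.
      Visit lime.
      At lime: go left to fig.
        Visit fig.
        At fig: go left to kale.
          kale is a leaf — visit kale.
        At fig: no right child.
      At lime: no right child.
Full pre-order sequence: ash, reed, rye, fern, aster, cedar, hop, pear, mint, yew, sage, ivy, lime, fig, kale.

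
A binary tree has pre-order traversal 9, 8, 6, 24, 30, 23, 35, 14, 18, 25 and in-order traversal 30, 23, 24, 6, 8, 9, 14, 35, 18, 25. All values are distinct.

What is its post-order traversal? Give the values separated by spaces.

The first element of pre-order is the root; it splits in-order into left and right subtrees.
Root 9: left subtree has 5 nodes {30, 23, 24, 6, 8}, right has 4 {14, 35, 18, 25}.
  Root 8: left subtree has 4 nodes {30, 23, 24, 6}, right has 0 { }.
    Root 6: left subtree has 3 nodes {30, 23, 24}, right has 0 { }.
      Root 24: left subtree has 2 nodes {30, 23}, right has 0 { }.
        Root 30: left subtree has 0 nodes { }, right has 1 {23}.
  Root 35: left subtree has 1 node {14}, right has 2 {18, 25}.
    Root 18: left subtree has 0 nodes { }, right has 1 {25}.

23 30 24 6 8 14 25 18 35 9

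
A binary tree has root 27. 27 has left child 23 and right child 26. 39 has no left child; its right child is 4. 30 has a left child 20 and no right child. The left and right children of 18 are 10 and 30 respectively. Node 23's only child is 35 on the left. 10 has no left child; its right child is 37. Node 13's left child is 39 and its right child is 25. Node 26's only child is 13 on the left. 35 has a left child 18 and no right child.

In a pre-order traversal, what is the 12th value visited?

Pre-order visits the node, then its left subtree, then its right subtree.
Visit 27.
At 27: go left to 23.
  Visit 23.
  At 23: go left to 35.
    Visit 35.
    At 35: go left to 18.
      Visit 18.
      At 18: go left to 10.
        Visit 10.
        At 10: no left child.
        At 10: go right to 37.
          37 is a leaf — visit 37.
      At 18: go right to 30.
        Visit 30.
        At 30: go left to 20.
          20 is a leaf — visit 20.
        At 30: no right child.
    At 35: no right child.
  At 23: no right child.
At 27: go right to 26.
  Visit 26.
  At 26: go left to 13.
    Visit 13.
    At 13: go left to 39.
      Visit 39.
      At 39: no left child.
      At 39: go right to 4.
        4 is a leaf — visit 4.
    At 13: go right to 25.
      25 is a leaf — visit 25.
  At 26: no right child.
Full pre-order sequence: 27, 23, 35, 18, 10, 37, 30, 20, 26, 13, 39, 4, 25.

4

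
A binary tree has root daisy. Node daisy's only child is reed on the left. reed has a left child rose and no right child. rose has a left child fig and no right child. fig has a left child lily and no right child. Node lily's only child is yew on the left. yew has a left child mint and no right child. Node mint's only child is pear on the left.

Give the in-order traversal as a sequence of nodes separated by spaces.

pear mint yew lily fig rose reed daisy

In-order visits the left subtree, then the node, then the right subtree.
At daisy: go left to reed.
  At reed: go left to rose.
    At rose: go left to fig.
      At fig: go left to lily.
        At lily: go left to yew.
          At yew: go left to mint.
            At mint: go left to pear.
              pear is a leaf — visit pear.
            Visit mint.
            At mint: no right child.
          Visit yew.
          At yew: no right child.
        Visit lily.
        At lily: no right child.
      Visit fig.
      At fig: no right child.
    Visit rose.
    At rose: no right child.
  Visit reed.
  At reed: no right child.
Visit daisy.
At daisy: no right child.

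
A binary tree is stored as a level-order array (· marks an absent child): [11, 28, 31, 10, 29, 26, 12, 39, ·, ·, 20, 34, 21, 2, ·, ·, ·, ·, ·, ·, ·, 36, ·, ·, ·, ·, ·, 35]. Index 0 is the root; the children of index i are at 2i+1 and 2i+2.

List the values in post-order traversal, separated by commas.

Post-order visits the left subtree, then the right subtree, then the node.
At 11: go left to 28.
  At 28: go left to 10.
    At 10: go left to 39.
      39 is a leaf — visit 39.
    At 10: no right child.
    Visit 10.
  At 28: go right to 29.
    At 29: no left child.
    At 29: go right to 20.
      At 20: go left to 36.
        36 is a leaf — visit 36.
      At 20: no right child.
      Visit 20.
    Visit 29.
  Visit 28.
At 11: go right to 31.
  At 31: go left to 26.
    At 26: go left to 34.
      34 is a leaf — visit 34.
    At 26: go right to 21.
      21 is a leaf — visit 21.
    Visit 26.
  At 31: go right to 12.
    At 12: go left to 2.
      At 2: go left to 35.
        35 is a leaf — visit 35.
      At 2: no right child.
      Visit 2.
    At 12: no right child.
    Visit 12.
  Visit 31.
Visit 11.

39, 10, 36, 20, 29, 28, 34, 21, 26, 35, 2, 12, 31, 11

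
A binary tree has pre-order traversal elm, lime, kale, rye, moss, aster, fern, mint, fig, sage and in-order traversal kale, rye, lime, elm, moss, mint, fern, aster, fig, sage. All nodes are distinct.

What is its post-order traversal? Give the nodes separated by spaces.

The first element of pre-order is the root; it splits in-order into left and right subtrees.
Root elm: left subtree has 3 nodes {kale, rye, lime}, right has 6 {moss, mint, fern, aster, fig, sage}.
  Root lime: left subtree has 2 nodes {kale, rye}, right has 0 { }.
    Root kale: left subtree has 0 nodes { }, right has 1 {rye}.
  Root moss: left subtree has 0 nodes { }, right has 5 {mint, fern, aster, fig, sage}.
    Root aster: left subtree has 2 nodes {mint, fern}, right has 2 {fig, sage}.
      Root fern: left subtree has 1 node {mint}, right has 0 { }.
      Root fig: left subtree has 0 nodes { }, right has 1 {sage}.

rye kale lime mint fern sage fig aster moss elm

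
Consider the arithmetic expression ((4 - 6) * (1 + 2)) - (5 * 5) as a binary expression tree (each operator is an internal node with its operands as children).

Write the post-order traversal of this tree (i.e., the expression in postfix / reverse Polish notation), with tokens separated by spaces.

4 6 - 1 2 + * 5 5 * -

Post-order on an expression tree gives postfix notation: for each operator, emit left operand, right operand, then the operator.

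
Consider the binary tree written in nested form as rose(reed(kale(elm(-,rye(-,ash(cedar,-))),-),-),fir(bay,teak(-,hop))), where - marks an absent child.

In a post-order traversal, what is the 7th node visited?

bay

Post-order visits the left subtree, then the right subtree, then the node.
At rose: go left to reed.
  At reed: go left to kale.
    At kale: go left to elm.
      At elm: no left child.
      At elm: go right to rye.
        At rye: no left child.
        At rye: go right to ash.
          At ash: go left to cedar.
            cedar is a leaf — visit cedar.
          At ash: no right child.
          Visit ash.
        Visit rye.
      Visit elm.
    At kale: no right child.
    Visit kale.
  At reed: no right child.
  Visit reed.
At rose: go right to fir.
  At fir: go left to bay.
    bay is a leaf — visit bay.
  At fir: go right to teak.
    At teak: no left child.
    At teak: go right to hop.
      hop is a leaf — visit hop.
    Visit teak.
  Visit fir.
Visit rose.
Full post-order sequence: cedar, ash, rye, elm, kale, reed, bay, hop, teak, fir, rose.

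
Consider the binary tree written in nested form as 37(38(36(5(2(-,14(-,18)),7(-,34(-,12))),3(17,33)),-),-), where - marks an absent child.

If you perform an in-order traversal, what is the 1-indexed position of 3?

10

In-order visits the left subtree, then the node, then the right subtree.
At 37: go left to 38.
  At 38: go left to 36.
    At 36: go left to 5.
      At 5: go left to 2.
        At 2: no left child.
        Visit 2.
        At 2: go right to 14.
          At 14: no left child.
          Visit 14.
          At 14: go right to 18.
            18 is a leaf — visit 18.
      Visit 5.
      At 5: go right to 7.
        At 7: no left child.
        Visit 7.
        At 7: go right to 34.
          At 34: no left child.
          Visit 34.
          At 34: go right to 12.
            12 is a leaf — visit 12.
    Visit 36.
    At 36: go right to 3.
      At 3: go left to 17.
        17 is a leaf — visit 17.
      Visit 3.
      At 3: go right to 33.
        33 is a leaf — visit 33.
  Visit 38.
  At 38: no right child.
Visit 37.
At 37: no right child.
Full in-order sequence: 2, 14, 18, 5, 7, 34, 12, 36, 17, 3, 33, 38, 37.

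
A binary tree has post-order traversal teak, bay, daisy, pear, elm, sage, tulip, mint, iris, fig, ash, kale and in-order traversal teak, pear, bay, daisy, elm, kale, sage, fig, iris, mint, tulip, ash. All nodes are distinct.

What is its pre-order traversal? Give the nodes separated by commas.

The last element of post-order is the root; it splits in-order into left and right subtrees.
Root kale: left subtree has 5 nodes {teak, pear, bay, daisy, elm}, right has 6 {sage, fig, iris, mint, tulip, ash}.
  Root elm: left subtree has 4 nodes {teak, pear, bay, daisy}, right has 0 { }.
    Root pear: left subtree has 1 node {teak}, right has 2 {bay, daisy}.
      Root daisy: left subtree has 1 node {bay}, right has 0 { }.
  Root ash: left subtree has 5 nodes {sage, fig, iris, mint, tulip}, right has 0 { }.
    Root fig: left subtree has 1 node {sage}, right has 3 {iris, mint, tulip}.
      Root iris: left subtree has 0 nodes { }, right has 2 {mint, tulip}.
        Root mint: left subtree has 0 nodes { }, right has 1 {tulip}.

kale, elm, pear, teak, daisy, bay, ash, fig, sage, iris, mint, tulip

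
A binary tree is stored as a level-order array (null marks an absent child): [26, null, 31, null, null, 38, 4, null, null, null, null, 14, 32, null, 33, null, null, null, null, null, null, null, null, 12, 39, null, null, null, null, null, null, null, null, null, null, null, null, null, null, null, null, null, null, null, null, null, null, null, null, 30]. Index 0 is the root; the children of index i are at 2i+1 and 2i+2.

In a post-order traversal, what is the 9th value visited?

31

Post-order visits the left subtree, then the right subtree, then the node.
At 26: no left child.
At 26: go right to 31.
  At 31: go left to 38.
    At 38: go left to 14.
      At 14: go left to 12.
        12 is a leaf — visit 12.
      At 14: go right to 39.
        At 39: go left to 30.
          30 is a leaf — visit 30.
        At 39: no right child.
        Visit 39.
      Visit 14.
    At 38: go right to 32.
      32 is a leaf — visit 32.
    Visit 38.
  At 31: go right to 4.
    At 4: no left child.
    At 4: go right to 33.
      33 is a leaf — visit 33.
    Visit 4.
  Visit 31.
Visit 26.
Full post-order sequence: 12, 30, 39, 14, 32, 38, 33, 4, 31, 26.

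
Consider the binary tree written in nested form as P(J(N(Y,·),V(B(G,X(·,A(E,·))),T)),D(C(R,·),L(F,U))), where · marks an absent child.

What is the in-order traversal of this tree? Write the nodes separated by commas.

Y, N, J, G, B, X, E, A, V, T, P, R, C, D, F, L, U

In-order visits the left subtree, then the node, then the right subtree.
At P: go left to J.
  At J: go left to N.
    At N: go left to Y.
      Y is a leaf — visit Y.
    Visit N.
    At N: no right child.
  Visit J.
  At J: go right to V.
    At V: go left to B.
      At B: go left to G.
        G is a leaf — visit G.
      Visit B.
      At B: go right to X.
        At X: no left child.
        Visit X.
        At X: go right to A.
          At A: go left to E.
            E is a leaf — visit E.
          Visit A.
          At A: no right child.
    Visit V.
    At V: go right to T.
      T is a leaf — visit T.
Visit P.
At P: go right to D.
  At D: go left to C.
    At C: go left to R.
      R is a leaf — visit R.
    Visit C.
    At C: no right child.
  Visit D.
  At D: go right to L.
    At L: go left to F.
      F is a leaf — visit F.
    Visit L.
    At L: go right to U.
      U is a leaf — visit U.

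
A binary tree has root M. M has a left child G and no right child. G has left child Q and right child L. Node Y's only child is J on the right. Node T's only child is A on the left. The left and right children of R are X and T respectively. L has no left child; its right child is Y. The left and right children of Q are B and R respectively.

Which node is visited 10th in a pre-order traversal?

Pre-order visits the node, then its left subtree, then its right subtree.
Visit M.
At M: go left to G.
  Visit G.
  At G: go left to Q.
    Visit Q.
    At Q: go left to B.
      B is a leaf — visit B.
    At Q: go right to R.
      Visit R.
      At R: go left to X.
        X is a leaf — visit X.
      At R: go right to T.
        Visit T.
        At T: go left to A.
          A is a leaf — visit A.
        At T: no right child.
  At G: go right to L.
    Visit L.
    At L: no left child.
    At L: go right to Y.
      Visit Y.
      At Y: no left child.
      At Y: go right to J.
        J is a leaf — visit J.
At M: no right child.
Full pre-order sequence: M, G, Q, B, R, X, T, A, L, Y, J.

Y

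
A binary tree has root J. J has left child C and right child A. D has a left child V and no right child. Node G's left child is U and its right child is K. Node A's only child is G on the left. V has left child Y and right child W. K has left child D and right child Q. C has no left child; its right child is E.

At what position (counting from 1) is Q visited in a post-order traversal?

Post-order visits the left subtree, then the right subtree, then the node.
At J: go left to C.
  At C: no left child.
  At C: go right to E.
    E is a leaf — visit E.
  Visit C.
At J: go right to A.
  At A: go left to G.
    At G: go left to U.
      U is a leaf — visit U.
    At G: go right to K.
      At K: go left to D.
        At D: go left to V.
          At V: go left to Y.
            Y is a leaf — visit Y.
          At V: go right to W.
            W is a leaf — visit W.
          Visit V.
        At D: no right child.
        Visit D.
      At K: go right to Q.
        Q is a leaf — visit Q.
      Visit K.
    Visit G.
  At A: no right child.
  Visit A.
Visit J.
Full post-order sequence: E, C, U, Y, W, V, D, Q, K, G, A, J.

8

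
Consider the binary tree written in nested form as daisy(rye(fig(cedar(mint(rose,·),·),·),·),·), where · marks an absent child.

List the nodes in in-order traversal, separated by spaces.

In-order visits the left subtree, then the node, then the right subtree.
At daisy: go left to rye.
  At rye: go left to fig.
    At fig: go left to cedar.
      At cedar: go left to mint.
        At mint: go left to rose.
          rose is a leaf — visit rose.
        Visit mint.
        At mint: no right child.
      Visit cedar.
      At cedar: no right child.
    Visit fig.
    At fig: no right child.
  Visit rye.
  At rye: no right child.
Visit daisy.
At daisy: no right child.

rose mint cedar fig rye daisy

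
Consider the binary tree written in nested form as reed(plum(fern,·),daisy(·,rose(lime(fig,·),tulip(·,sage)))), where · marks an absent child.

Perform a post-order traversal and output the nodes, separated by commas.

Post-order visits the left subtree, then the right subtree, then the node.
At reed: go left to plum.
  At plum: go left to fern.
    fern is a leaf — visit fern.
  At plum: no right child.
  Visit plum.
At reed: go right to daisy.
  At daisy: no left child.
  At daisy: go right to rose.
    At rose: go left to lime.
      At lime: go left to fig.
        fig is a leaf — visit fig.
      At lime: no right child.
      Visit lime.
    At rose: go right to tulip.
      At tulip: no left child.
      At tulip: go right to sage.
        sage is a leaf — visit sage.
      Visit tulip.
    Visit rose.
  Visit daisy.
Visit reed.

fern, plum, fig, lime, sage, tulip, rose, daisy, reed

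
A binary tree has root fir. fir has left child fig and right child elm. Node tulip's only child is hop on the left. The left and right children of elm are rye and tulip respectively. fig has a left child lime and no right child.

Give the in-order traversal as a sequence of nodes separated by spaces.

lime fig fir rye elm hop tulip

In-order visits the left subtree, then the node, then the right subtree.
At fir: go left to fig.
  At fig: go left to lime.
    lime is a leaf — visit lime.
  Visit fig.
  At fig: no right child.
Visit fir.
At fir: go right to elm.
  At elm: go left to rye.
    rye is a leaf — visit rye.
  Visit elm.
  At elm: go right to tulip.
    At tulip: go left to hop.
      hop is a leaf — visit hop.
    Visit tulip.
    At tulip: no right child.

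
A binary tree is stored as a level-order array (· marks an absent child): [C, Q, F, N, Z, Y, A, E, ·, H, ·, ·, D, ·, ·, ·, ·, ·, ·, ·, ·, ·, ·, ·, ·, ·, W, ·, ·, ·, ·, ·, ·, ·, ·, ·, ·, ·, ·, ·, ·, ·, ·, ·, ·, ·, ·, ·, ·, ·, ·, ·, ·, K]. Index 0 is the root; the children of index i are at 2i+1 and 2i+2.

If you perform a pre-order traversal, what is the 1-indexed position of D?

Pre-order visits the node, then its left subtree, then its right subtree.
Visit C.
At C: go left to Q.
  Visit Q.
  At Q: go left to N.
    Visit N.
    At N: go left to E.
      E is a leaf — visit E.
    At N: no right child.
  At Q: go right to Z.
    Visit Z.
    At Z: go left to H.
      H is a leaf — visit H.
    At Z: no right child.
At C: go right to F.
  Visit F.
  At F: go left to Y.
    Visit Y.
    At Y: no left child.
    At Y: go right to D.
      Visit D.
      At D: no left child.
      At D: go right to W.
        Visit W.
        At W: go left to K.
          K is a leaf — visit K.
        At W: no right child.
  At F: go right to A.
    A is a leaf — visit A.
Full pre-order sequence: C, Q, N, E, Z, H, F, Y, D, W, K, A.

9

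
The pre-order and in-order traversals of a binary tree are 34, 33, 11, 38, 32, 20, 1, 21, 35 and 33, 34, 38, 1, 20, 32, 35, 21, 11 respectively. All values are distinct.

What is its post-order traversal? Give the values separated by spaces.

The first element of pre-order is the root; it splits in-order into left and right subtrees.
Root 34: left subtree has 1 node {33}, right has 7 {38, 1, 20, 32, 35, 21, 11}.
  Root 11: left subtree has 6 nodes {38, 1, 20, 32, 35, 21}, right has 0 { }.
    Root 38: left subtree has 0 nodes { }, right has 5 {1, 20, 32, 35, 21}.
      Root 32: left subtree has 2 nodes {1, 20}, right has 2 {35, 21}.
        Root 20: left subtree has 1 node {1}, right has 0 { }.
        Root 21: left subtree has 1 node {35}, right has 0 { }.

33 1 20 35 21 32 38 11 34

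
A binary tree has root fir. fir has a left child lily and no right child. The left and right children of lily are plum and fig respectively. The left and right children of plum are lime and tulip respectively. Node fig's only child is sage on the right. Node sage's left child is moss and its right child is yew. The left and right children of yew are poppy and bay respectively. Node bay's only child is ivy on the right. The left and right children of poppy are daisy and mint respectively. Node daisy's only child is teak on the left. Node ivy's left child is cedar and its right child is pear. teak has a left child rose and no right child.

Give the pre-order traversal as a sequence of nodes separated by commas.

Pre-order visits the node, then its left subtree, then its right subtree.
Visit fir.
At fir: go left to lily.
  Visit lily.
  At lily: go left to plum.
    Visit plum.
    At plum: go left to lime.
      lime is a leaf — visit lime.
    At plum: go right to tulip.
      tulip is a leaf — visit tulip.
  At lily: go right to fig.
    Visit fig.
    At fig: no left child.
    At fig: go right to sage.
      Visit sage.
      At sage: go left to moss.
        moss is a leaf — visit moss.
      At sage: go right to yew.
        Visit yew.
        At yew: go left to poppy.
          Visit poppy.
          At poppy: go left to daisy.
            Visit daisy.
            At daisy: go left to teak.
              Visit teak.
              At teak: go left to rose.
                rose is a leaf — visit rose.
              At teak: no right child.
            At daisy: no right child.
          At poppy: go right to mint.
            mint is a leaf — visit mint.
        At yew: go right to bay.
          Visit bay.
          At bay: no left child.
          At bay: go right to ivy.
            Visit ivy.
            At ivy: go left to cedar.
              cedar is a leaf — visit cedar.
            At ivy: go right to pear.
              pear is a leaf — visit pear.
At fir: no right child.

fir, lily, plum, lime, tulip, fig, sage, moss, yew, poppy, daisy, teak, rose, mint, bay, ivy, cedar, pear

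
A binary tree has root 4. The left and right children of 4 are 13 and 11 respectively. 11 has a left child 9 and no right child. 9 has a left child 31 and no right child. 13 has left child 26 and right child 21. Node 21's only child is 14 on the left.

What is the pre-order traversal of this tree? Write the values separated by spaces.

4 13 26 21 14 11 9 31

Pre-order visits the node, then its left subtree, then its right subtree.
Visit 4.
At 4: go left to 13.
  Visit 13.
  At 13: go left to 26.
    26 is a leaf — visit 26.
  At 13: go right to 21.
    Visit 21.
    At 21: go left to 14.
      14 is a leaf — visit 14.
    At 21: no right child.
At 4: go right to 11.
  Visit 11.
  At 11: go left to 9.
    Visit 9.
    At 9: go left to 31.
      31 is a leaf — visit 31.
    At 9: no right child.
  At 11: no right child.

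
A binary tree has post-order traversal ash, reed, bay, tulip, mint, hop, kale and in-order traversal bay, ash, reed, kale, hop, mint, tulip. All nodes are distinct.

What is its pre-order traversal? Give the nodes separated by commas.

kale, bay, reed, ash, hop, mint, tulip

The last element of post-order is the root; it splits in-order into left and right subtrees.
Root kale: left subtree has 3 nodes {bay, ash, reed}, right has 3 {hop, mint, tulip}.
  Root bay: left subtree has 0 nodes { }, right has 2 {ash, reed}.
    Root reed: left subtree has 1 node {ash}, right has 0 { }.
  Root hop: left subtree has 0 nodes { }, right has 2 {mint, tulip}.
    Root mint: left subtree has 0 nodes { }, right has 1 {tulip}.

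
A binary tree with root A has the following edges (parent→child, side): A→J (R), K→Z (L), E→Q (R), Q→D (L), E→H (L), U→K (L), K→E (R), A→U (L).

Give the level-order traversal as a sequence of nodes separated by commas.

A, U, J, K, Z, E, H, Q, D

Level-order visits nodes level by level from the root, left to right within each level.
Level 0: A
Level 1: U, J
Level 2: K
Level 3: Z, E
Level 4: H, Q
Level 5: D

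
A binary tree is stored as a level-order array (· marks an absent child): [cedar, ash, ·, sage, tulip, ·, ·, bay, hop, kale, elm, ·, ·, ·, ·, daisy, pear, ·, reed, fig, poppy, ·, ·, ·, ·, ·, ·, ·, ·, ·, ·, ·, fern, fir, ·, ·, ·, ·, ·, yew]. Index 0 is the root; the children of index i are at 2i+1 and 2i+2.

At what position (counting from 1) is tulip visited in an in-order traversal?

14

In-order visits the left subtree, then the node, then the right subtree.
At cedar: go left to ash.
  At ash: go left to sage.
    At sage: go left to bay.
      At bay: go left to daisy.
        At daisy: no left child.
        Visit daisy.
        At daisy: go right to fern.
          fern is a leaf — visit fern.
      Visit bay.
      At bay: go right to pear.
        At pear: go left to fir.
          fir is a leaf — visit fir.
        Visit pear.
        At pear: no right child.
    Visit sage.
    At sage: go right to hop.
      At hop: no left child.
      Visit hop.
      At hop: go right to reed.
        reed is a leaf — visit reed.
  Visit ash.
  At ash: go right to tulip.
    At tulip: go left to kale.
      At kale: go left to fig.
        At fig: go left to yew.
          yew is a leaf — visit yew.
        Visit fig.
        At fig: no right child.
      Visit kale.
      At kale: go right to poppy.
        poppy is a leaf — visit poppy.
    Visit tulip.
    At tulip: go right to elm.
      elm is a leaf — visit elm.
Visit cedar.
At cedar: no right child.
Full in-order sequence: daisy, fern, bay, fir, pear, sage, hop, reed, ash, yew, fig, kale, poppy, tulip, elm, cedar.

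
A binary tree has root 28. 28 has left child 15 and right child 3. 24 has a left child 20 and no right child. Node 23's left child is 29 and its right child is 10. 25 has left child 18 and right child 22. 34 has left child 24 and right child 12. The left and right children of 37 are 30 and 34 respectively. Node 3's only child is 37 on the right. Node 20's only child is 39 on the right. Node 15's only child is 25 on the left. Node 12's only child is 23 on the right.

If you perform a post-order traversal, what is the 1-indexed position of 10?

Post-order visits the left subtree, then the right subtree, then the node.
At 28: go left to 15.
  At 15: go left to 25.
    At 25: go left to 18.
      18 is a leaf — visit 18.
    At 25: go right to 22.
      22 is a leaf — visit 22.
    Visit 25.
  At 15: no right child.
  Visit 15.
At 28: go right to 3.
  At 3: no left child.
  At 3: go right to 37.
    At 37: go left to 30.
      30 is a leaf — visit 30.
    At 37: go right to 34.
      At 34: go left to 24.
        At 24: go left to 20.
          At 20: no left child.
          At 20: go right to 39.
            39 is a leaf — visit 39.
          Visit 20.
        At 24: no right child.
        Visit 24.
      At 34: go right to 12.
        At 12: no left child.
        At 12: go right to 23.
          At 23: go left to 29.
            29 is a leaf — visit 29.
          At 23: go right to 10.
            10 is a leaf — visit 10.
          Visit 23.
        Visit 12.
      Visit 34.
    Visit 37.
  Visit 3.
Visit 28.
Full post-order sequence: 18, 22, 25, 15, 30, 39, 20, 24, 29, 10, 23, 12, 34, 37, 3, 28.

10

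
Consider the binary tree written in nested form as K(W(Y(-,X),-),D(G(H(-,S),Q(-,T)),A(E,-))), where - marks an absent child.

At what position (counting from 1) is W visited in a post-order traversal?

3

Post-order visits the left subtree, then the right subtree, then the node.
At K: go left to W.
  At W: go left to Y.
    At Y: no left child.
    At Y: go right to X.
      X is a leaf — visit X.
    Visit Y.
  At W: no right child.
  Visit W.
At K: go right to D.
  At D: go left to G.
    At G: go left to H.
      At H: no left child.
      At H: go right to S.
        S is a leaf — visit S.
      Visit H.
    At G: go right to Q.
      At Q: no left child.
      At Q: go right to T.
        T is a leaf — visit T.
      Visit Q.
    Visit G.
  At D: go right to A.
    At A: go left to E.
      E is a leaf — visit E.
    At A: no right child.
    Visit A.
  Visit D.
Visit K.
Full post-order sequence: X, Y, W, S, H, T, Q, G, E, A, D, K.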